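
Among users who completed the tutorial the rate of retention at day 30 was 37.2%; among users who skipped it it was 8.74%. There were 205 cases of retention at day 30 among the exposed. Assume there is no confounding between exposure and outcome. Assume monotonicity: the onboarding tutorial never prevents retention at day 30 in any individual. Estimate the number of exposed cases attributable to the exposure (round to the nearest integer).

about 157 cases

p₁ = 0.372, p₀ = 0.0874.
PN = (p₁ − p₀)/p₁ = (0.372 − 0.0874) / 0.372 ≈ 0.76505.
Attributable cases ≈ PN × (exposed cases) = 0.76505 × 205 ≈ 156.84.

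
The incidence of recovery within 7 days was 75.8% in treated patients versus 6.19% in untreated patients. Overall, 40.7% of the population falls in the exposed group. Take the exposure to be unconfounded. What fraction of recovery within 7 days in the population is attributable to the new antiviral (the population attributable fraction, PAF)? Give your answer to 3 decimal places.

PAF ≈ 0.821

p₁ = 0.758, p₀ = 0.0619.
Overall risk P(Y=1) = π·p₁ + (1−π)·p₀ = 0.407×0.758 + 0.593×0.0619 = 0.34521.
Under exogeneity, PAF = [P(Y=1) − p₀] / P(Y=1).
PAF = (0.34521 − 0.0619) / 0.34521 ≈ 0.8207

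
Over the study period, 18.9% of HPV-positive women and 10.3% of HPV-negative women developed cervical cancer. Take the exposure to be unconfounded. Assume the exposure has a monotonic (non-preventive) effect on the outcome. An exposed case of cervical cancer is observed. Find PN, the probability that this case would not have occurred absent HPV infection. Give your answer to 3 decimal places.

p₁ = 0.189, p₀ = 0.103.
Under exogeneity and monotonicity, PN = (p₁ − p₀) / p₁.
PN = (0.189 − 0.103) / 0.189 = 0.086 / 0.189 ≈ 0.4550

PN ≈ 0.455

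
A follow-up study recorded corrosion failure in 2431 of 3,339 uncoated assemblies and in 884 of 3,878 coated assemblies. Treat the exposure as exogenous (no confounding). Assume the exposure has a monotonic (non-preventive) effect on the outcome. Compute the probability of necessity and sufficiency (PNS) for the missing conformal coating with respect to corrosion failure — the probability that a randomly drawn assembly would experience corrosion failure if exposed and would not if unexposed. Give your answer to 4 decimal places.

p₁ = P(outcome | exposed) = 2431/3339 = 0.72806
p₀ = P(outcome | unexposed) = 884/3878 = 0.22795
Under exogeneity and monotonicity, PNS = p₁ − p₀.
PNS = 0.72806 − 0.22795 = 0.50011

PNS ≈ 0.5001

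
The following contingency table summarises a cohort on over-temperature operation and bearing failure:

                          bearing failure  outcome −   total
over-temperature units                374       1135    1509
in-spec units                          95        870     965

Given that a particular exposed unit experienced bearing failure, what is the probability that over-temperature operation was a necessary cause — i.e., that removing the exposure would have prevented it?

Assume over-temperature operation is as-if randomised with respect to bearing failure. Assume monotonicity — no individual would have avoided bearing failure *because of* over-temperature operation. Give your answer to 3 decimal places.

PN ≈ 0.603

p₁ = P(outcome | exposed) = 374/1509 = 0.24785
p₀ = P(outcome | unexposed) = 95/965 = 0.098446
Under exogeneity and monotonicity, PN = (p₁ − p₀) / p₁.
PN = (0.24785 − 0.098446) / 0.24785 = 0.1494 / 0.24785 ≈ 0.6028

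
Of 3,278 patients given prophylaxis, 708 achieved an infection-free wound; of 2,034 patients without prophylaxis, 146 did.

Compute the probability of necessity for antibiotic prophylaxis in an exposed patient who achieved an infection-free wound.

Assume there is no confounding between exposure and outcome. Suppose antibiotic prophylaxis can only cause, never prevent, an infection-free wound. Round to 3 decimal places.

p₁ = P(outcome | exposed) = 708/3278 = 0.21599
p₀ = P(outcome | unexposed) = 146/2034 = 0.07178
Under exogeneity and monotonicity, PN = (p₁ − p₀) / p₁.
PN = (0.21599 − 0.07178) / 0.21599 = 0.14421 / 0.21599 ≈ 0.6677

PN ≈ 0.668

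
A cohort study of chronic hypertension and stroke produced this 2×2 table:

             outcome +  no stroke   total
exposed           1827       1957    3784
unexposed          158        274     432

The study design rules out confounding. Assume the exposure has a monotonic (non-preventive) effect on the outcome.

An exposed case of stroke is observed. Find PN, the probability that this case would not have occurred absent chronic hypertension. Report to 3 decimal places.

p₁ = P(outcome | exposed) = 1827/3784 = 0.48282
p₀ = P(outcome | unexposed) = 158/432 = 0.36574
Under exogeneity and monotonicity, PN = (p₁ − p₀)/p₁.
PN = (0.48282 − 0.36574) / 0.48282 ≈ 0.2425

PN ≈ 0.242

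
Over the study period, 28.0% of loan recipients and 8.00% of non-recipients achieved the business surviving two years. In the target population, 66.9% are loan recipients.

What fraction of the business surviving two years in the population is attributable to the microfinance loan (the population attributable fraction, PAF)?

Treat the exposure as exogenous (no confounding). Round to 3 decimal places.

p₁ = 0.28, p₀ = 0.08.
Overall risk P(Y=1) = π·p₁ + (1−π)·p₀ = 0.669×0.28 + 0.331×0.08 = 0.2138.
Under exogeneity, PAF = [P(Y=1) − p₀] / P(Y=1).
PAF = (0.2138 − 0.08) / 0.2138 ≈ 0.6258

PAF ≈ 0.626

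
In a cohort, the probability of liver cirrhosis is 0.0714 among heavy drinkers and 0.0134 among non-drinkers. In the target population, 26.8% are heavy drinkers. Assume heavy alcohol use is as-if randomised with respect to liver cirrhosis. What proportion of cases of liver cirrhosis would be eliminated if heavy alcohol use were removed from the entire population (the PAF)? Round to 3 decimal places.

PAF ≈ 0.537

Let p₁ = 0.0714, p₀ = 0.0134.
Overall risk P(Y=1) = π·p₁ + (1−π)·p₀ = 0.268×0.0714 + 0.732×0.0134 = 0.028944.
Under exogeneity, PAF = [P(Y=1) − p₀] / P(Y=1).
PAF = (0.028944 − 0.0134) / 0.028944 ≈ 0.5370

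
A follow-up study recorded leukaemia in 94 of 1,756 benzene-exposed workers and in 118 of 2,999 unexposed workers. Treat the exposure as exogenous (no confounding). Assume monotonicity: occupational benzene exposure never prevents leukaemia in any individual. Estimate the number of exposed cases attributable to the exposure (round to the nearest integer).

p₁ = P(outcome | exposed) = 94/1756 = 0.053531
p₀ = P(outcome | unexposed) = 118/2999 = 0.039346
PN = (p₁ − p₀)/p₁ = (0.053531 − 0.039346) / 0.053531 ≈ 0.26497.
Attributable cases ≈ PN × (exposed cases) = 0.26497 × 94 ≈ 24.91.

about 25 cases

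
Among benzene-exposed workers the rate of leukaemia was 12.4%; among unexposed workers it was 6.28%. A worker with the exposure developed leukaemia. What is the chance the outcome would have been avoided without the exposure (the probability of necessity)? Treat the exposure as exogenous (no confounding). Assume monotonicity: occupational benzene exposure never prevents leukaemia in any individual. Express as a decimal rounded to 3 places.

PN ≈ 0.494

p₁ = 0.124, p₀ = 0.0628.
Under exogeneity and monotonicity, PN = (p₁ − p₀) / p₁.
PN = (0.124 − 0.0628) / 0.124 = 0.0612 / 0.124 ≈ 0.4935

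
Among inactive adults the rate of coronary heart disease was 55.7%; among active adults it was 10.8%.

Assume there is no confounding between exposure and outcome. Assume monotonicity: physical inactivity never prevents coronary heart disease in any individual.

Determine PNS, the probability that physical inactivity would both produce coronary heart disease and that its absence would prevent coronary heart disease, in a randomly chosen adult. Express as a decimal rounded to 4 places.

PNS ≈ 0.4490

p₁ = 0.557, p₀ = 0.108.
Under exogeneity and monotonicity, PNS = p₁ − p₀.
PNS = 0.557 − 0.108 = 0.449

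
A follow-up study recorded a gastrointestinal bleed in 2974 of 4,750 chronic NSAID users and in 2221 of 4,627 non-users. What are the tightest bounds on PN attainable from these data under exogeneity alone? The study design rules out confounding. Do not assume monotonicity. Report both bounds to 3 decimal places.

p₁ = P(outcome | exposed) = 2974/4750 = 0.62611
p₀ = P(outcome | unexposed) = 2221/4627 = 0.48001
Under exogeneity alone the bounds on PN are max{0,(p₁−p₀)/p₁} ≤ PN ≤ min{1,(1−p₀)/p₁}.
  lower = (p₁ − p₀)/p₁ = 0.1461 / 0.62611 ≈ 0.2333
  upper = min{1, (1 − p₀)/p₁} = 0.51999 / 0.62611 ≈ 0.8305

0.233 ≤ PN ≤ 0.831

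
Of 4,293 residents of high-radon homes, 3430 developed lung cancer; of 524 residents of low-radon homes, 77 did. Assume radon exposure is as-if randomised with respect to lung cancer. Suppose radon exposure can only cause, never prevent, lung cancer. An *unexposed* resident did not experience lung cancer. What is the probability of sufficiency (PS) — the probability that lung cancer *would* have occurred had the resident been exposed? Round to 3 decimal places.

p₁ = P(outcome | exposed) = 3430/4293 = 0.79898
p₀ = P(outcome | unexposed) = 77/524 = 0.14695
Under exogeneity and monotonicity, PS = (p₁ − p₀) / (1 − p₀).
PS = (0.79898 − 0.14695) / (1 − 0.14695) = 0.65203 / 0.85305 ≈ 0.7643

PS ≈ 0.764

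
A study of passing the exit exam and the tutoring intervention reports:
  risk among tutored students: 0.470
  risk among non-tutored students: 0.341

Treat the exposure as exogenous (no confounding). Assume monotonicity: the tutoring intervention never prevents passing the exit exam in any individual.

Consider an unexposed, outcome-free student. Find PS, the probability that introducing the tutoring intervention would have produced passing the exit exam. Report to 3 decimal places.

PS ≈ 0.196

Let p₁ = 0.47, p₀ = 0.341.
Under exogeneity and monotonicity, PS = (p₁ − p₀) / (1 − p₀).
PS = (0.47 − 0.341) / (1 − 0.341) = 0.129 / 0.659 ≈ 0.1958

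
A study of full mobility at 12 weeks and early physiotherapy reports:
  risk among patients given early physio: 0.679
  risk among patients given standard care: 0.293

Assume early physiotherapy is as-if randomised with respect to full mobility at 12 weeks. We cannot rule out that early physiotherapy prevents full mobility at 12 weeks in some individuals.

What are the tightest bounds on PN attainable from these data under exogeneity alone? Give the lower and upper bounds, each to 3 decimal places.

0.568 ≤ PN ≤ 1.000

Let p₁ = 0.679, p₀ = 0.293.
Under exogeneity alone the bounds on PN are max{0,(p₁−p₀)/p₁} ≤ PN ≤ min{1,(1−p₀)/p₁}.
  lower = (p₁ − p₀)/p₁ = 0.386 / 0.679 ≈ 0.5685
  upper = min{1, (1 − p₀)/p₁} = 0.707 / 0.679 ≈ 1.0412 → capped at 1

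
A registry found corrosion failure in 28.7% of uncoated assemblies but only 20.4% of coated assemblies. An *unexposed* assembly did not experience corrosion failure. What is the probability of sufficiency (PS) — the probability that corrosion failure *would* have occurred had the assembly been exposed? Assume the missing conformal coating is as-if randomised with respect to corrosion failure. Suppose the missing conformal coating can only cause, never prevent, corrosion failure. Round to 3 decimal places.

PS ≈ 0.104

p₁ = 0.287, p₀ = 0.204.
Under exogeneity and monotonicity, PS = (p₁ − p₀) / (1 − p₀).
PS = (0.287 − 0.204) / (1 − 0.204) = 0.083 / 0.796 ≈ 0.1043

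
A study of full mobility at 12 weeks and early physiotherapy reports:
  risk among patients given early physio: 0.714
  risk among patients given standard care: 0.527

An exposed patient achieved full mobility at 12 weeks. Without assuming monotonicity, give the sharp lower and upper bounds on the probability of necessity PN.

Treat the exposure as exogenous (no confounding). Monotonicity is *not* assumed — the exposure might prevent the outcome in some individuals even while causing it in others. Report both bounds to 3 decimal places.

Let p₁ = 0.714, p₀ = 0.527.
Under exogeneity alone the bounds on PN are max{0,(p₁−p₀)/p₁} ≤ PN ≤ min{1,(1−p₀)/p₁}.
  lower = (p₁ − p₀)/p₁ = 0.187 / 0.714 ≈ 0.2619
  upper = min{1, (1 − p₀)/p₁} = 0.473 / 0.714 ≈ 0.6625

0.262 ≤ PN ≤ 0.662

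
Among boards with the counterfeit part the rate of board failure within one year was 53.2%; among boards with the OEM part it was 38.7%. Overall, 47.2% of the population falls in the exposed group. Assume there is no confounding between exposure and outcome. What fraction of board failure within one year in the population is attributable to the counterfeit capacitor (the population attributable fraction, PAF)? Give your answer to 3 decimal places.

PAF ≈ 0.150

p₁ = 0.532, p₀ = 0.387.
Overall risk P(Y=1) = π·p₁ + (1−π)·p₀ = 0.472×0.532 + 0.528×0.387 = 0.45544.
Under exogeneity, PAF = [P(Y=1) − p₀] / P(Y=1).
PAF = (0.45544 − 0.387) / 0.45544 ≈ 0.1503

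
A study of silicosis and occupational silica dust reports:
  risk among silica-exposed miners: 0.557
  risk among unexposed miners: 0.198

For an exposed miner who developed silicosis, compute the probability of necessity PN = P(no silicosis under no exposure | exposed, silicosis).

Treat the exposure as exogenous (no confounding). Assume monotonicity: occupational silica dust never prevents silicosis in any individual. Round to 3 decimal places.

PN ≈ 0.645

Let p₁ = 0.557, p₀ = 0.198.
Under exogeneity and monotonicity, PN = (p₁ − p₀) / p₁.
PN = (0.557 − 0.198) / 0.557 = 0.359 / 0.557 ≈ 0.6445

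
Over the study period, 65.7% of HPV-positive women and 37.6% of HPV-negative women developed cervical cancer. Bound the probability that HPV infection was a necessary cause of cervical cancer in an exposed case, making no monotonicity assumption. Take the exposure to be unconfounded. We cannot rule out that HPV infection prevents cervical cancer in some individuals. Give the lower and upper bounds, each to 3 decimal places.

0.428 ≤ PN ≤ 0.950

p₁ = 0.657, p₀ = 0.376.
Under exogeneity alone the bounds on PN are max{0,(p₁−p₀)/p₁} ≤ PN ≤ min{1,(1−p₀)/p₁}.
  lower = (p₁ − p₀)/p₁ = 0.281 / 0.657 ≈ 0.4277
  upper = min{1, (1 − p₀)/p₁} = 0.624 / 0.657 ≈ 0.9498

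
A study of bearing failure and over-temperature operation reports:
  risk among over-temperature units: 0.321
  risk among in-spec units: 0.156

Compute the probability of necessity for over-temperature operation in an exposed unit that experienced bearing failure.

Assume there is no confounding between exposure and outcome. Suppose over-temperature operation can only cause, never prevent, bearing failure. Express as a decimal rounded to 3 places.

Let p₁ = 0.321, p₀ = 0.156.
Under exogeneity and monotonicity, PN = (p₁ − p₀) / p₁.
PN = (0.321 − 0.156) / 0.321 = 0.165 / 0.321 ≈ 0.5140

PN ≈ 0.514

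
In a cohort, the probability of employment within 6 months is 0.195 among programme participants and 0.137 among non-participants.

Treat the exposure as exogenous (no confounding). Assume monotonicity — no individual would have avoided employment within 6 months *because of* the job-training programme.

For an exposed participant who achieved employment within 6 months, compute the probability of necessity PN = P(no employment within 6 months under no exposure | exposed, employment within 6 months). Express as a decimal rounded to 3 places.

Let p₁ = 0.195, p₀ = 0.137.
Under exogeneity and monotonicity, PN = (p₁ − p₀) / p₁.
PN = (0.195 − 0.137) / 0.195 = 0.058 / 0.195 ≈ 0.2974

PN ≈ 0.297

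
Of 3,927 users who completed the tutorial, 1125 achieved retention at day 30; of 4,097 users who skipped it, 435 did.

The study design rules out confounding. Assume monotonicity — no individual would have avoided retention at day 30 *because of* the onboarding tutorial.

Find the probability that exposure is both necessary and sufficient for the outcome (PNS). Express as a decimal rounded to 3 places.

PNS ≈ 0.180

p₁ = P(outcome | exposed) = 1125/3927 = 0.28648
p₀ = P(outcome | unexposed) = 435/4097 = 0.10618
Under exogeneity and monotonicity, PNS = p₁ − p₀.
PNS = 0.28648 − 0.10618 = 0.1803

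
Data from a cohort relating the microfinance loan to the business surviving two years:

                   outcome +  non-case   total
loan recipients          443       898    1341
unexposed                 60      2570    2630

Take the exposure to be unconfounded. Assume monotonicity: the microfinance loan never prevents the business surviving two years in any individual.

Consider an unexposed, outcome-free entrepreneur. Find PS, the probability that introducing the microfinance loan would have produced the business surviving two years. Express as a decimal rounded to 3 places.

PS ≈ 0.315

p₁ = P(outcome | exposed) = 443/1341 = 0.33035
p₀ = P(outcome | unexposed) = 60/2630 = 0.022814
Under exogeneity and monotonicity, PS = (p₁ − p₀)/(1 − p₀).
PS = (0.33035 − 0.022814) / 0.97719 ≈ 0.3147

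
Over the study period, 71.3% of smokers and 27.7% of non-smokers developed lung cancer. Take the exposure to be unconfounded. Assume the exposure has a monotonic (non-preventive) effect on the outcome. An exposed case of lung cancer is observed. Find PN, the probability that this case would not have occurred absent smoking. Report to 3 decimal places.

PN ≈ 0.612

p₁ = 0.713, p₀ = 0.277.
Under exogeneity and monotonicity, PN = (p₁ − p₀) / p₁.
PN = (0.713 − 0.277) / 0.713 = 0.436 / 0.713 ≈ 0.6115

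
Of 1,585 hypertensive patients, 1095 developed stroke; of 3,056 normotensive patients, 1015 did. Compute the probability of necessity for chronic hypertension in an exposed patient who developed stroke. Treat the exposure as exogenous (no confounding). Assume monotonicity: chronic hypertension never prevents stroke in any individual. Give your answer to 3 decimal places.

PN ≈ 0.519

p₁ = P(outcome | exposed) = 1095/1585 = 0.69085
p₀ = P(outcome | unexposed) = 1015/3056 = 0.33213
Under exogeneity and monotonicity, PN = (p₁ − p₀) / p₁.
PN = (0.69085 − 0.33213) / 0.69085 = 0.35872 / 0.69085 ≈ 0.5192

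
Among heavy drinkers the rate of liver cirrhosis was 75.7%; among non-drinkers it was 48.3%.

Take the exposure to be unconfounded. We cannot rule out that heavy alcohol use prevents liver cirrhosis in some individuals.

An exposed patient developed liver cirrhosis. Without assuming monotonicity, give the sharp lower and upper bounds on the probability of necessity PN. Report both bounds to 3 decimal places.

0.362 ≤ PN ≤ 0.683

p₁ = 0.757, p₀ = 0.483.
Under exogeneity alone the bounds on PN are max{0,(p₁−p₀)/p₁} ≤ PN ≤ min{1,(1−p₀)/p₁}.
  lower = (p₁ − p₀)/p₁ = 0.274 / 0.757 ≈ 0.3620
  upper = min{1, (1 − p₀)/p₁} = 0.517 / 0.757 ≈ 0.6830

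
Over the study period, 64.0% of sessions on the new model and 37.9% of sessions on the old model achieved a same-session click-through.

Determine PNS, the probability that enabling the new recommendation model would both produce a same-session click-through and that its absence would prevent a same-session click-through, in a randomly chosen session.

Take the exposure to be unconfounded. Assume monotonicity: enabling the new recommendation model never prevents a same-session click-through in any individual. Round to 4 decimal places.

PNS ≈ 0.2610

p₁ = 0.64, p₀ = 0.379.
Under exogeneity and monotonicity, PNS = p₁ − p₀.
PNS = 0.64 − 0.379 = 0.261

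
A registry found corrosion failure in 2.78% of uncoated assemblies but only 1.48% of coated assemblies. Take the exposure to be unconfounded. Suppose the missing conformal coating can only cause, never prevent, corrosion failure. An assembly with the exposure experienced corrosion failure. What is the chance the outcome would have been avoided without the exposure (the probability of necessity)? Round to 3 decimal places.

PN ≈ 0.468

p₁ = 0.0278, p₀ = 0.0148.
Under exogeneity and monotonicity, PN = (p₁ − p₀) / p₁.
PN = (0.0278 − 0.0148) / 0.0278 = 0.013 / 0.0278 ≈ 0.4676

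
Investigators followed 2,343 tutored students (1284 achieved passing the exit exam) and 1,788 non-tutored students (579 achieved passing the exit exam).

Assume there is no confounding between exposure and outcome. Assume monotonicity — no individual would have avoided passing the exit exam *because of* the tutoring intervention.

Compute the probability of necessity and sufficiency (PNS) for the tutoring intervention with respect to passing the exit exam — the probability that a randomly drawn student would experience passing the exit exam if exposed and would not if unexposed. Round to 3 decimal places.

PNS ≈ 0.224

p₁ = P(outcome | exposed) = 1284/2343 = 0.54802
p₀ = P(outcome | unexposed) = 579/1788 = 0.32383
Under exogeneity and monotonicity, PNS = p₁ − p₀.
PNS = 0.54802 − 0.32383 = 0.22419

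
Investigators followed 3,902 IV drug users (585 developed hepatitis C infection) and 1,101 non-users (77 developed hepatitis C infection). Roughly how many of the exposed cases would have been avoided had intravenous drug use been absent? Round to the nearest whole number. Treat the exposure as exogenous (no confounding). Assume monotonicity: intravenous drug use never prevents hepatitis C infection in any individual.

about 312 cases

p₁ = P(outcome | exposed) = 585/3902 = 0.14992
p₀ = P(outcome | unexposed) = 77/1101 = 0.069936
PN = (p₁ − p₀)/p₁ = (0.14992 − 0.069936) / 0.14992 ≈ 0.53352.
Attributable cases ≈ PN × (exposed cases) = 0.53352 × 585 ≈ 312.11.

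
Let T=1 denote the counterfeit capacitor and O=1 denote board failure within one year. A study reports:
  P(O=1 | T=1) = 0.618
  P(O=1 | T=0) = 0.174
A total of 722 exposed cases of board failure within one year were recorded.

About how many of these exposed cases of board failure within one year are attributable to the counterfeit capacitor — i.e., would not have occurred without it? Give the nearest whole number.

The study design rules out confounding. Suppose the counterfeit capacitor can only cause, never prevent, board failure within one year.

Let p₁ = 0.618, p₀ = 0.174.
PN = (p₁ − p₀)/p₁ = (0.618 − 0.174) / 0.618 ≈ 0.71845.
Attributable cases ≈ PN × (exposed cases) = 0.71845 × 722 ≈ 518.72.

about 519 cases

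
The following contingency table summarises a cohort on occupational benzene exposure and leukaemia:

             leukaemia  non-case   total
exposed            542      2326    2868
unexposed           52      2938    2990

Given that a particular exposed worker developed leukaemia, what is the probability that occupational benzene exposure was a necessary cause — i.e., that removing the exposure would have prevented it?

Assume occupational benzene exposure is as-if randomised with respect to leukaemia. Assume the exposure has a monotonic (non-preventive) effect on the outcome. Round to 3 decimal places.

p₁ = P(outcome | exposed) = 542/2868 = 0.18898
p₀ = P(outcome | unexposed) = 52/2990 = 0.017391
Under exogeneity and monotonicity, PN = (p₁ − p₀)/p₁.
PN = (0.18898 − 0.017391) / 0.18898 ≈ 0.9080

PN ≈ 0.908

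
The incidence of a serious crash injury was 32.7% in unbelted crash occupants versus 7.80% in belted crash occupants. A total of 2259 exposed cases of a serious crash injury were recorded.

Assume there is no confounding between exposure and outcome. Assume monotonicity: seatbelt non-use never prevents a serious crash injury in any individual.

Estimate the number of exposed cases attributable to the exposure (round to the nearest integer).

p₁ = 0.327, p₀ = 0.078.
PN = (p₁ − p₀)/p₁ = (0.327 − 0.078) / 0.327 ≈ 0.76147.
Attributable cases ≈ PN × (exposed cases) = 0.76147 × 2259 ≈ 1720.16.

about 1720 cases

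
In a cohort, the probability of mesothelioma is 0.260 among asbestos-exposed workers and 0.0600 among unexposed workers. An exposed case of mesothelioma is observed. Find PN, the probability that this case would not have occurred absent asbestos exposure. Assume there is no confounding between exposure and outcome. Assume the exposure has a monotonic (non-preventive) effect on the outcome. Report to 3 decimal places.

Let p₁ = 0.26, p₀ = 0.06.
Under exogeneity and monotonicity, PN = (p₁ − p₀) / p₁.
PN = (0.26 − 0.06) / 0.26 = 0.2 / 0.26 ≈ 0.7692

PN ≈ 0.769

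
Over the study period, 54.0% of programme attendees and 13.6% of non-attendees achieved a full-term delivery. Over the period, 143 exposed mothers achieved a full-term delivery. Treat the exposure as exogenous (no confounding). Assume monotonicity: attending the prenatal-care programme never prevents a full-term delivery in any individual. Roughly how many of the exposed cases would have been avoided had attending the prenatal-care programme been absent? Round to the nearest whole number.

p₁ = 0.54, p₀ = 0.136.
PN = (p₁ − p₀)/p₁ = (0.54 − 0.136) / 0.54 ≈ 0.74815.
Attributable cases ≈ PN × (exposed cases) = 0.74815 × 143 ≈ 106.99.

about 107 cases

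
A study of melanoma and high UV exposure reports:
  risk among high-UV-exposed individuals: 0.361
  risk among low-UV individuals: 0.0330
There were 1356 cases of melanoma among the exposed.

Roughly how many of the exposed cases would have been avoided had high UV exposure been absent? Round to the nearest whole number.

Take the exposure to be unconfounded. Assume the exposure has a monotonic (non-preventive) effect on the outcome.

about 1232 cases

Let p₁ = 0.361, p₀ = 0.033.
PN = (p₁ − p₀)/p₁ = (0.361 − 0.033) / 0.361 ≈ 0.90859.
Attributable cases ≈ PN × (exposed cases) = 0.90859 × 1356 ≈ 1232.04.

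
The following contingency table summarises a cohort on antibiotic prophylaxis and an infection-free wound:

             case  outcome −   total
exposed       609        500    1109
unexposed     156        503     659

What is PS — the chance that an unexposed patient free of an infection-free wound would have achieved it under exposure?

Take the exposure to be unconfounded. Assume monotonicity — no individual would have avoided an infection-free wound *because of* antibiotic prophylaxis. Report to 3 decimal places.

p₁ = P(outcome | exposed) = 609/1109 = 0.54914
p₀ = P(outcome | unexposed) = 156/659 = 0.23672
Under exogeneity and monotonicity, PS = (p₁ − p₀)/(1 − p₀).
PS = (0.54914 − 0.23672) / 0.76328 ≈ 0.4093

PS ≈ 0.409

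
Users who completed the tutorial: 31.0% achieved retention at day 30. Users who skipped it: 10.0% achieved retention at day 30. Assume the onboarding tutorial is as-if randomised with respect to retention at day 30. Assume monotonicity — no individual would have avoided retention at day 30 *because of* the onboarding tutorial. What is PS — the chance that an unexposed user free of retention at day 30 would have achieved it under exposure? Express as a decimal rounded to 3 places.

p₁ = 0.31, p₀ = 0.1.
Under exogeneity and monotonicity, PS = (p₁ − p₀) / (1 − p₀).
PS = (0.31 − 0.1) / (1 − 0.1) = 0.21 / 0.9 ≈ 0.2333

PS ≈ 0.233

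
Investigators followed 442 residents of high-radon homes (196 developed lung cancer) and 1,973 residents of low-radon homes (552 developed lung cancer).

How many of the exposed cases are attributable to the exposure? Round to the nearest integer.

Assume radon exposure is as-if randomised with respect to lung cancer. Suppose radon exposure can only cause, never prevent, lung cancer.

about 72 cases

p₁ = P(outcome | exposed) = 196/442 = 0.44344
p₀ = P(outcome | unexposed) = 552/1973 = 0.27978
PN = (p₁ − p₀)/p₁ = (0.44344 − 0.27978) / 0.44344 ≈ 0.36907.
Attributable cases ≈ PN × (exposed cases) = 0.36907 × 196 ≈ 72.34.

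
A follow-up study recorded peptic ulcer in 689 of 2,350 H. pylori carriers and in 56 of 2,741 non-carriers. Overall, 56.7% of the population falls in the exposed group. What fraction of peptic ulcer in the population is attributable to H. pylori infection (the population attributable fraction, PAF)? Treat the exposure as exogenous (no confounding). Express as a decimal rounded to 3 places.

PAF ≈ 0.883

p₁ = P(outcome | exposed) = 689/2350 = 0.29319
p₀ = P(outcome | unexposed) = 56/2741 = 0.02043
Overall risk P(Y=1) = π·p₁ + (1−π)·p₀ = 0.567×0.29319 + 0.433×0.02043 = 0.17509.
Under exogeneity, PAF = [P(Y=1) − p₀] / P(Y=1).
PAF = (0.17509 − 0.02043) / 0.17509 ≈ 0.8833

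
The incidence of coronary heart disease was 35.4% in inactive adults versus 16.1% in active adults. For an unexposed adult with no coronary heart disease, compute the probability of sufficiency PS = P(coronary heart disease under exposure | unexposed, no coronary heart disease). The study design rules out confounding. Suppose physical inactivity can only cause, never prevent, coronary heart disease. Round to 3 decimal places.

PS ≈ 0.230

p₁ = 0.354, p₀ = 0.161.
Under exogeneity and monotonicity, PS = (p₁ − p₀) / (1 − p₀).
PS = (0.354 − 0.161) / (1 − 0.161) = 0.193 / 0.839 ≈ 0.2300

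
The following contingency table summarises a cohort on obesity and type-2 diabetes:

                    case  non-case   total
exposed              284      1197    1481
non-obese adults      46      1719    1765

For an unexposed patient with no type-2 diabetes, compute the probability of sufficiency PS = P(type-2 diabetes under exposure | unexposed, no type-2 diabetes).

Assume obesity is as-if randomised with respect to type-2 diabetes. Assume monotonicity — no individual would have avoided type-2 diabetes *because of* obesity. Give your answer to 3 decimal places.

p₁ = P(outcome | exposed) = 284/1481 = 0.19176
p₀ = P(outcome | unexposed) = 46/1765 = 0.026062
Under exogeneity and monotonicity, PS = (p₁ − p₀)/(1 − p₀).
PS = (0.19176 − 0.026062) / 0.97394 ≈ 0.1701

PS ≈ 0.170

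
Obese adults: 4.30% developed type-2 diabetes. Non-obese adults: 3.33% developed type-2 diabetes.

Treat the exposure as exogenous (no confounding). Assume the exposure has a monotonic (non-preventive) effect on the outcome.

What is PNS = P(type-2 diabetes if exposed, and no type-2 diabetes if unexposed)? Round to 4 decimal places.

p₁ = 0.043, p₀ = 0.0333.
Under exogeneity and monotonicity, PNS = p₁ − p₀.
PNS = 0.043 − 0.0333 = 0.0097

PNS ≈ 0.0097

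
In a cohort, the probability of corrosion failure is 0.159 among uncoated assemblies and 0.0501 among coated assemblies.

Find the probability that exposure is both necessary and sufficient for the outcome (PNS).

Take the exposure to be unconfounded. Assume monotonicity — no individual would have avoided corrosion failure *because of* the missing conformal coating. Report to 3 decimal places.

Let p₁ = 0.159, p₀ = 0.0501.
Under exogeneity and monotonicity, PNS = p₁ − p₀.
PNS = 0.159 − 0.0501 = 0.1089

PNS ≈ 0.109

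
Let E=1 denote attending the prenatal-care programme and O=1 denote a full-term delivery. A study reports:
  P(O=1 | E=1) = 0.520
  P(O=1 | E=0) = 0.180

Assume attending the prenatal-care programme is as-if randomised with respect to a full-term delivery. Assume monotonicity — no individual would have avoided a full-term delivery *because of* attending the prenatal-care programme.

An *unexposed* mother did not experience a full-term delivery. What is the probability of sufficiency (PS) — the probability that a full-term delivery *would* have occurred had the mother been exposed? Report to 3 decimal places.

PS ≈ 0.415

Let p₁ = 0.52, p₀ = 0.18.
Under exogeneity and monotonicity, PS = (p₁ − p₀) / (1 − p₀).
PS = (0.52 − 0.18) / (1 − 0.18) = 0.34 / 0.82 ≈ 0.4146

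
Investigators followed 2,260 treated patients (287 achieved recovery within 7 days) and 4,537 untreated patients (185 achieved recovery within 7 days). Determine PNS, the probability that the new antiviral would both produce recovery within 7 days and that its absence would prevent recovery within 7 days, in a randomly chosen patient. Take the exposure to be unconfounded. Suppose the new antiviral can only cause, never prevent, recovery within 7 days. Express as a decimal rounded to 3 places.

p₁ = P(outcome | exposed) = 287/2260 = 0.12699
p₀ = P(outcome | unexposed) = 185/4537 = 0.040776
Under exogeneity and monotonicity, PNS = p₁ − p₀.
PNS = 0.12699 − 0.040776 = 0.086215

PNS ≈ 0.086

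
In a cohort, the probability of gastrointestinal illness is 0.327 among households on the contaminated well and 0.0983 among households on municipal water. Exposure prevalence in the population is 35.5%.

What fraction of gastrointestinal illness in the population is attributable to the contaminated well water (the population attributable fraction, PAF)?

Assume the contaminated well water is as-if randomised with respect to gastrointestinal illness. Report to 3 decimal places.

PAF ≈ 0.452

Let p₁ = 0.327, p₀ = 0.0983.
Overall risk P(Y=1) = π·p₁ + (1−π)·p₀ = 0.355×0.327 + 0.645×0.0983 = 0.17949.
Under exogeneity, PAF = [P(Y=1) − p₀] / P(Y=1).
PAF = (0.17949 − 0.0983) / 0.17949 ≈ 0.4523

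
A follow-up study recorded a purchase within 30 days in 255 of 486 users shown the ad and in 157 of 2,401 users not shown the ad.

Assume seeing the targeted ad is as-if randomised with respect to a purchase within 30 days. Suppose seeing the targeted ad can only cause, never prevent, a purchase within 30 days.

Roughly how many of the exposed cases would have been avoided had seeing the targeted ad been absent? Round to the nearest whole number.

p₁ = P(outcome | exposed) = 255/486 = 0.52469
p₀ = P(outcome | unexposed) = 157/2401 = 0.065389
PN = (p₁ − p₀)/p₁ = (0.52469 − 0.065389) / 0.52469 ≈ 0.87538.
Attributable cases ≈ PN × (exposed cases) = 0.87538 × 255 ≈ 223.22.

about 223 cases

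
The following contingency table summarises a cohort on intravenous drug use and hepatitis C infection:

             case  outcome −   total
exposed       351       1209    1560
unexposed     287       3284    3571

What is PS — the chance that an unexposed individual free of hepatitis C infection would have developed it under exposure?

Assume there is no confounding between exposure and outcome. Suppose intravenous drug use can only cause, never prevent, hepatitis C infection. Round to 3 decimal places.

PS ≈ 0.157

p₁ = P(outcome | exposed) = 351/1560 = 0.225
p₀ = P(outcome | unexposed) = 287/3571 = 0.08037
Under exogeneity and monotonicity, PS = (p₁ − p₀) / (1 − p₀).
PS = (0.225 − 0.08037) / (1 − 0.08037) = 0.14463 / 0.91963 ≈ 0.1573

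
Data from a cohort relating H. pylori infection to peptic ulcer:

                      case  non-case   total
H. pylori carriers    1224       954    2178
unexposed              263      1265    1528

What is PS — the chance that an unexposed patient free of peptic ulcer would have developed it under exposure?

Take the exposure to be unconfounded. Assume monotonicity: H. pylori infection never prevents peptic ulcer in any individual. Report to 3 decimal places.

p₁ = P(outcome | exposed) = 1224/2178 = 0.56198
p₀ = P(outcome | unexposed) = 263/1528 = 0.17212
Under exogeneity and monotonicity, PS = (p₁ − p₀)/(1 − p₀).
PS = (0.56198 − 0.17212) / 0.82788 ≈ 0.4709

PS ≈ 0.471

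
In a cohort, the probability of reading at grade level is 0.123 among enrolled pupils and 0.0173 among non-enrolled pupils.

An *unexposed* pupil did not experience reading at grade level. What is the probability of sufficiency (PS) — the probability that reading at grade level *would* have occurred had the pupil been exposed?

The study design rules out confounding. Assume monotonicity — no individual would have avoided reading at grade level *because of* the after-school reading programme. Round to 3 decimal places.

PS ≈ 0.108

Let p₁ = 0.123, p₀ = 0.0173.
Under exogeneity and monotonicity, PS = (p₁ − p₀) / (1 − p₀).
PS = (0.123 − 0.0173) / (1 − 0.0173) = 0.1057 / 0.9827 ≈ 0.1076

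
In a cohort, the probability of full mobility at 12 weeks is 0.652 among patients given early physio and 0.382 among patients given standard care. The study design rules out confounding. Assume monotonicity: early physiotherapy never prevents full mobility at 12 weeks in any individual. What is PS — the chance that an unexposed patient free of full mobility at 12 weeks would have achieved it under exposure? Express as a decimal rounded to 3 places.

PS ≈ 0.437

Let p₁ = 0.652, p₀ = 0.382.
Under exogeneity and monotonicity, PS = (p₁ − p₀) / (1 − p₀).
PS = (0.652 − 0.382) / (1 − 0.382) = 0.27 / 0.618 ≈ 0.4369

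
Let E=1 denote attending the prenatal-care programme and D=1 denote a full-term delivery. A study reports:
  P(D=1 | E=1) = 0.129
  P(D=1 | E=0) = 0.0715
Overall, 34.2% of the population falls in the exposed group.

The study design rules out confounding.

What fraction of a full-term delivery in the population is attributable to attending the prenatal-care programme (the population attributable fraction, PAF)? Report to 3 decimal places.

PAF ≈ 0.216

Let p₁ = 0.129, p₀ = 0.0715.
Overall risk P(Y=1) = π·p₁ + (1−π)·p₀ = 0.342×0.129 + 0.658×0.0715 = 0.091165.
Under exogeneity, PAF = [P(Y=1) − p₀] / P(Y=1).
PAF = (0.091165 − 0.0715) / 0.091165 ≈ 0.2157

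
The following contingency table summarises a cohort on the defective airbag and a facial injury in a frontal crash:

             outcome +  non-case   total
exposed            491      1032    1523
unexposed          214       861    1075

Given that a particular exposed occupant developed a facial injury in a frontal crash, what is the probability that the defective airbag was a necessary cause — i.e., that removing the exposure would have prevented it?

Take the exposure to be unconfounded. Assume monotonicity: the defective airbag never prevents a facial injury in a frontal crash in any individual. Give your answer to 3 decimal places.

p₁ = P(outcome | exposed) = 491/1523 = 0.32239
p₀ = P(outcome | unexposed) = 214/1075 = 0.19907
Under exogeneity and monotonicity, PN = (p₁ − p₀) / p₁.
PN = (0.32239 − 0.19907) / 0.32239 = 0.12332 / 0.32239 ≈ 0.3825

PN ≈ 0.383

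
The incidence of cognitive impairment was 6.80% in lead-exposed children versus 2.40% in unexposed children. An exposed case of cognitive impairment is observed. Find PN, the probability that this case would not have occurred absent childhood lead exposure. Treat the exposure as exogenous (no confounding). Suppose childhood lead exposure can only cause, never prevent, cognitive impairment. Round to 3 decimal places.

p₁ = 0.068, p₀ = 0.024.
Under exogeneity and monotonicity, PN = (p₁ − p₀) / p₁.
PN = (0.068 − 0.024) / 0.068 = 0.044 / 0.068 ≈ 0.6471

PN ≈ 0.647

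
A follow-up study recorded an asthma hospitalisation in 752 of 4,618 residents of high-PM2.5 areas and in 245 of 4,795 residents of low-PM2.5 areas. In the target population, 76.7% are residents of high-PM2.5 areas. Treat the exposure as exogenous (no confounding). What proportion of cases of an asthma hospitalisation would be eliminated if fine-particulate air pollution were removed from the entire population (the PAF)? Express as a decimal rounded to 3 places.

p₁ = P(outcome | exposed) = 752/4618 = 0.16284
p₀ = P(outcome | unexposed) = 245/4795 = 0.051095
Overall risk P(Y=1) = π·p₁ + (1−π)·p₀ = 0.767×0.16284 + 0.233×0.051095 = 0.1368.
Under exogeneity, PAF = [P(Y=1) − p₀] / P(Y=1).
PAF = (0.1368 − 0.051095) / 0.1368 ≈ 0.6265

PAF ≈ 0.627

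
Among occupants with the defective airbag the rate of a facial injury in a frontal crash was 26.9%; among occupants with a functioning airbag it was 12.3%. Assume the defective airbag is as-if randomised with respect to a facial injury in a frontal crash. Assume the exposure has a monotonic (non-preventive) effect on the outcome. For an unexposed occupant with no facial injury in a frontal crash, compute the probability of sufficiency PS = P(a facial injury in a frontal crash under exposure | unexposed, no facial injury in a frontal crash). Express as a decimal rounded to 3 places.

p₁ = 0.269, p₀ = 0.123.
Under exogeneity and monotonicity, PS = (p₁ − p₀) / (1 − p₀).
PS = (0.269 − 0.123) / (1 − 0.123) = 0.146 / 0.877 ≈ 0.1665

PS ≈ 0.166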